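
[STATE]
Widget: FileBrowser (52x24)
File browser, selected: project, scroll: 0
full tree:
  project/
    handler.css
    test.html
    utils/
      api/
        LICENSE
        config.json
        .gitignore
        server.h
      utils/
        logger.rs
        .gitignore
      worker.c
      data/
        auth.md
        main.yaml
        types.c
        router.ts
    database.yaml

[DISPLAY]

> [-] project/                                      
    handler.css                                     
    test.html                                       
    [+] utils/                                      
    database.yaml                                   
                                                    
                                                    
                                                    
                                                    
                                                    
                                                    
                                                    
                                                    
                                                    
                                                    
                                                    
                                                    
                                                    
                                                    
                                                    
                                                    
                                                    
                                                    
                                                    


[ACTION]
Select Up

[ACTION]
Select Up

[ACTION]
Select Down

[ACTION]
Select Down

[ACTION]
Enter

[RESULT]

  [-] project/                                      
    handler.css                                     
  > test.html                                       
    [+] utils/                                      
    database.yaml                                   
                                                    
                                                    
                                                    
                                                    
                                                    
                                                    
                                                    
                                                    
                                                    
                                                    
                                                    
                                                    
                                                    
                                                    
                                                    
                                                    
                                                    
                                                    
                                                    


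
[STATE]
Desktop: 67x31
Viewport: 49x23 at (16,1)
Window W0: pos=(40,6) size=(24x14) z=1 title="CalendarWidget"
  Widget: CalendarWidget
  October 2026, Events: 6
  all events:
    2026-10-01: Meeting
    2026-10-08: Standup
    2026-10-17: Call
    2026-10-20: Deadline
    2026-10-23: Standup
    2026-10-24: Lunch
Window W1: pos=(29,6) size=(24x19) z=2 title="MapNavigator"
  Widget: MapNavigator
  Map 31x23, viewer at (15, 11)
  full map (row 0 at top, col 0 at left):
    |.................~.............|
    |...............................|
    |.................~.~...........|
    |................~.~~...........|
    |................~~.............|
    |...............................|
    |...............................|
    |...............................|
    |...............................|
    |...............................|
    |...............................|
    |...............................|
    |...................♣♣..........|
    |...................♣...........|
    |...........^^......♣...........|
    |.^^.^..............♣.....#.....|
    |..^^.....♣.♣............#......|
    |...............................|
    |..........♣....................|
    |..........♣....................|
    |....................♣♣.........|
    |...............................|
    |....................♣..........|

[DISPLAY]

                                                 
                                                 
                                                 
                                                 
                                                 
             ┏━━━━━━━━━━━━━━━━━━━━━━┓━━━━━━━━━━┓ 
             ┃ MapNavigator         ┃get       ┃ 
             ┠──────────────────────┨──────────┨ 
             ┃............~~........┃ 2026     ┃ 
             ┃......................┃Fr Sa Su  ┃ 
             ┃......................┃  2  3  4 ┃ 
             ┃......................┃  9 10 11 ┃ 
             ┃......................┃16 17* 18 ┃ 
             ┃......................┃ 23* 24* 2┃ 
             ┃......................┃30 31     ┃ 
             ┃...........@..........┃          ┃ 
             ┃...............♣♣.....┃          ┃ 
             ┃...............♣......┃          ┃ 
             ┃.......^^......♣......┃━━━━━━━━━━┛ 
             ┃^..............♣.....#┃            
             ┃.....♣.♣............#.┃            
             ┃......................┃            
             ┃......♣...............┃            


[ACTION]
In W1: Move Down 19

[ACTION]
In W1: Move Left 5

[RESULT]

                                                 
                                                 
                                                 
                                                 
                                                 
             ┏━━━━━━━━━━━━━━━━━━━━━━┓━━━━━━━━━━┓ 
             ┃ MapNavigator         ┃get       ┃ 
             ┠──────────────────────┨──────────┨ 
             ┃ .^^.^..............♣.┃ 2026     ┃ 
             ┃ ..^^.....♣.♣.........┃Fr Sa Su  ┃ 
             ┃ .....................┃  2  3  4 ┃ 
             ┃ ..........♣..........┃  9 10 11 ┃ 
             ┃ ..........♣..........┃16 17* 18 ┃ 
             ┃ ....................♣┃ 23* 24* 2┃ 
             ┃ .....................┃30 31     ┃ 
             ┃ ..........@.........♣┃          ┃ 
             ┃                      ┃          ┃ 
             ┃                      ┃          ┃ 
             ┃                      ┃━━━━━━━━━━┛ 
             ┃                      ┃            
             ┃                      ┃            
             ┃                      ┃            
             ┃                      ┃            


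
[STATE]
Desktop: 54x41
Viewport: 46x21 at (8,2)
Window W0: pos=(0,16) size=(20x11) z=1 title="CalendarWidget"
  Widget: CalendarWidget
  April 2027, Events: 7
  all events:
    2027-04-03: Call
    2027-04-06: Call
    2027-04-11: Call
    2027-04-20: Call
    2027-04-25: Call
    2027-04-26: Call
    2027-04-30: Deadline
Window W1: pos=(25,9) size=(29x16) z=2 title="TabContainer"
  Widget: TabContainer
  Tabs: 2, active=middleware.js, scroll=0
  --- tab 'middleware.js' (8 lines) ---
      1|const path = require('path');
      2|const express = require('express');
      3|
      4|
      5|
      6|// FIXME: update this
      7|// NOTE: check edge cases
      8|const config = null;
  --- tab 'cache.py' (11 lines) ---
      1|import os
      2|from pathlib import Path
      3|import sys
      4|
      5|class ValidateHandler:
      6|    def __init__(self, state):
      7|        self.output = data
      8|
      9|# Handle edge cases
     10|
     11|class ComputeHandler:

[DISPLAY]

                                              
                                              
                                              
                                              
                                              
                                              
                                              
                 ┏━━━━━━━━━━━━━━━━━━━━━━━━━━━┓
                 ┃ TabContainer              ┃
                 ┠───────────────────────────┨
                 ┃[middleware.js]│ cache.py  ┃
                 ┃───────────────────────────┃
                 ┃const path = require('path'┃
                 ┃const express = require('ex┃
━━━━━━━━━━━┓     ┃                           ┃
arWidget   ┃     ┃                           ┃
───────────┨     ┃                           ┃
il 2027    ┃     ┃// FIXME: update this      ┃
e Th Fr Sa ┃     ┃// NOTE: check edge cases  ┃
   1  2  3*┃     ┃const config = null;       ┃
 7  8  9 10┃     ┃                           ┃


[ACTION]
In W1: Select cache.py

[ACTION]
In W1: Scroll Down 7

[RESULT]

                                              
                                              
                                              
                                              
                                              
                                              
                                              
                 ┏━━━━━━━━━━━━━━━━━━━━━━━━━━━┓
                 ┃ TabContainer              ┃
                 ┠───────────────────────────┨
                 ┃ middleware.js │[cache.py] ┃
                 ┃───────────────────────────┃
                 ┃                           ┃
                 ┃# Handle edge cases        ┃
━━━━━━━━━━━┓     ┃                           ┃
arWidget   ┃     ┃class ComputeHandler:      ┃
───────────┨     ┃                           ┃
il 2027    ┃     ┃                           ┃
e Th Fr Sa ┃     ┃                           ┃
   1  2  3*┃     ┃                           ┃
 7  8  9 10┃     ┃                           ┃


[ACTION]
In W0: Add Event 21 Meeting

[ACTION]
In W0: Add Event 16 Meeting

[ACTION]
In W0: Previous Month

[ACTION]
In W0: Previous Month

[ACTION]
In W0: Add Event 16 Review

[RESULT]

                                              
                                              
                                              
                                              
                                              
                                              
                                              
                 ┏━━━━━━━━━━━━━━━━━━━━━━━━━━━┓
                 ┃ TabContainer              ┃
                 ┠───────────────────────────┨
                 ┃ middleware.js │[cache.py] ┃
                 ┃───────────────────────────┃
                 ┃                           ┃
                 ┃# Handle edge cases        ┃
━━━━━━━━━━━┓     ┃                           ┃
arWidget   ┃     ┃class ComputeHandler:      ┃
───────────┨     ┃                           ┃
ary 2027   ┃     ┃                           ┃
e Th Fr Sa ┃     ┃                           ┃
3  4  5  6 ┃     ┃                           ┃
0 11 12 13 ┃     ┃                           ┃


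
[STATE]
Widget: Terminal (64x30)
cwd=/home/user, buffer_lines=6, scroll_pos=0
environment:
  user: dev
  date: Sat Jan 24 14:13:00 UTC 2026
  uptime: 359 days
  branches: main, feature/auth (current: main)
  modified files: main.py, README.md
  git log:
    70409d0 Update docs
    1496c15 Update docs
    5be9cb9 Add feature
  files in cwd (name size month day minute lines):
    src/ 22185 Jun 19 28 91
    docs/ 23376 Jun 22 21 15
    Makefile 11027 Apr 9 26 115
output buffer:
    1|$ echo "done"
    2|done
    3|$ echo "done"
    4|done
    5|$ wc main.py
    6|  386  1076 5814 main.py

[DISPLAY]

$ echo "done"                                                   
done                                                            
$ echo "done"                                                   
done                                                            
$ wc main.py                                                    
  386  1076 5814 main.py                                        
$ █                                                             
                                                                
                                                                
                                                                
                                                                
                                                                
                                                                
                                                                
                                                                
                                                                
                                                                
                                                                
                                                                
                                                                
                                                                
                                                                
                                                                
                                                                
                                                                
                                                                
                                                                
                                                                
                                                                
                                                                


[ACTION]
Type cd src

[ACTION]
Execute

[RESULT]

$ echo "done"                                                   
done                                                            
$ echo "done"                                                   
done                                                            
$ wc main.py                                                    
  386  1076 5814 main.py                                        
$ cd src                                                        
                                                                
$ █                                                             
                                                                
                                                                
                                                                
                                                                
                                                                
                                                                
                                                                
                                                                
                                                                
                                                                
                                                                
                                                                
                                                                
                                                                
                                                                
                                                                
                                                                
                                                                
                                                                
                                                                
                                                                


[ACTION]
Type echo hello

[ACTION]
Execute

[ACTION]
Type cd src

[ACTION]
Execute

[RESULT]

$ echo "done"                                                   
done                                                            
$ echo "done"                                                   
done                                                            
$ wc main.py                                                    
  386  1076 5814 main.py                                        
$ cd src                                                        
                                                                
$ echo hello                                                    
hello                                                           
$ cd src                                                        
                                                                
$ █                                                             
                                                                
                                                                
                                                                
                                                                
                                                                
                                                                
                                                                
                                                                
                                                                
                                                                
                                                                
                                                                
                                                                
                                                                
                                                                
                                                                
                                                                


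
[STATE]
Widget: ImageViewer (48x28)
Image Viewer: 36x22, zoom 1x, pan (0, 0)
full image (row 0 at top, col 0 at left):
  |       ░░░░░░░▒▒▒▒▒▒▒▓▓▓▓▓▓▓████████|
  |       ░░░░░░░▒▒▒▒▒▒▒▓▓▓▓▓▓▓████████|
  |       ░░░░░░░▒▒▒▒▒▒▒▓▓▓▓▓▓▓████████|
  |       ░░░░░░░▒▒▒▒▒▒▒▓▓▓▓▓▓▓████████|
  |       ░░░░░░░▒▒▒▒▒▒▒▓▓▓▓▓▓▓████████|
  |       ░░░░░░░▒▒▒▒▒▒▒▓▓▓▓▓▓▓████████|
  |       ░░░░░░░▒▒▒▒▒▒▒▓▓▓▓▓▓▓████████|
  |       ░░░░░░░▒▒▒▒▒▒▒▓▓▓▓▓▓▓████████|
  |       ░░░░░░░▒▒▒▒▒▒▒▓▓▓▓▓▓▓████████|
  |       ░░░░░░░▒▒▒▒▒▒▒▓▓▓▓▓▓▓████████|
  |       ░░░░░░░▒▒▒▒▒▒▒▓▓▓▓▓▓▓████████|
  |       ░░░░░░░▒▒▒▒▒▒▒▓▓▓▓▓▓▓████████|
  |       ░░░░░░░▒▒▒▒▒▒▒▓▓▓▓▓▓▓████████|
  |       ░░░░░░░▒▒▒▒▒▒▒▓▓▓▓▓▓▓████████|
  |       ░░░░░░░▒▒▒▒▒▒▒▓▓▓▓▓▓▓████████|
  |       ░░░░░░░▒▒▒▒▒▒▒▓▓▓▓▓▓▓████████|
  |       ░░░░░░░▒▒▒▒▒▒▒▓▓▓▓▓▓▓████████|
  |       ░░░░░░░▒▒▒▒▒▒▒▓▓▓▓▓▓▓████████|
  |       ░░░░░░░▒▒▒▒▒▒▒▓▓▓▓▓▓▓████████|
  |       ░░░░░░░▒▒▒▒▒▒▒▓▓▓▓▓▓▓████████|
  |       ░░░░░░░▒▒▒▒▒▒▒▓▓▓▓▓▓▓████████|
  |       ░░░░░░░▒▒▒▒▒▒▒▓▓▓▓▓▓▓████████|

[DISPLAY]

       ░░░░░░░▒▒▒▒▒▒▒▓▓▓▓▓▓▓████████            
       ░░░░░░░▒▒▒▒▒▒▒▓▓▓▓▓▓▓████████            
       ░░░░░░░▒▒▒▒▒▒▒▓▓▓▓▓▓▓████████            
       ░░░░░░░▒▒▒▒▒▒▒▓▓▓▓▓▓▓████████            
       ░░░░░░░▒▒▒▒▒▒▒▓▓▓▓▓▓▓████████            
       ░░░░░░░▒▒▒▒▒▒▒▓▓▓▓▓▓▓████████            
       ░░░░░░░▒▒▒▒▒▒▒▓▓▓▓▓▓▓████████            
       ░░░░░░░▒▒▒▒▒▒▒▓▓▓▓▓▓▓████████            
       ░░░░░░░▒▒▒▒▒▒▒▓▓▓▓▓▓▓████████            
       ░░░░░░░▒▒▒▒▒▒▒▓▓▓▓▓▓▓████████            
       ░░░░░░░▒▒▒▒▒▒▒▓▓▓▓▓▓▓████████            
       ░░░░░░░▒▒▒▒▒▒▒▓▓▓▓▓▓▓████████            
       ░░░░░░░▒▒▒▒▒▒▒▓▓▓▓▓▓▓████████            
       ░░░░░░░▒▒▒▒▒▒▒▓▓▓▓▓▓▓████████            
       ░░░░░░░▒▒▒▒▒▒▒▓▓▓▓▓▓▓████████            
       ░░░░░░░▒▒▒▒▒▒▒▓▓▓▓▓▓▓████████            
       ░░░░░░░▒▒▒▒▒▒▒▓▓▓▓▓▓▓████████            
       ░░░░░░░▒▒▒▒▒▒▒▓▓▓▓▓▓▓████████            
       ░░░░░░░▒▒▒▒▒▒▒▓▓▓▓▓▓▓████████            
       ░░░░░░░▒▒▒▒▒▒▒▓▓▓▓▓▓▓████████            
       ░░░░░░░▒▒▒▒▒▒▒▓▓▓▓▓▓▓████████            
       ░░░░░░░▒▒▒▒▒▒▒▓▓▓▓▓▓▓████████            
                                                
                                                
                                                
                                                
                                                
                                                


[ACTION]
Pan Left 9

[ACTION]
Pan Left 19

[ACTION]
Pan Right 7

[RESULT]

░░░░░░░▒▒▒▒▒▒▒▓▓▓▓▓▓▓████████                   
░░░░░░░▒▒▒▒▒▒▒▓▓▓▓▓▓▓████████                   
░░░░░░░▒▒▒▒▒▒▒▓▓▓▓▓▓▓████████                   
░░░░░░░▒▒▒▒▒▒▒▓▓▓▓▓▓▓████████                   
░░░░░░░▒▒▒▒▒▒▒▓▓▓▓▓▓▓████████                   
░░░░░░░▒▒▒▒▒▒▒▓▓▓▓▓▓▓████████                   
░░░░░░░▒▒▒▒▒▒▒▓▓▓▓▓▓▓████████                   
░░░░░░░▒▒▒▒▒▒▒▓▓▓▓▓▓▓████████                   
░░░░░░░▒▒▒▒▒▒▒▓▓▓▓▓▓▓████████                   
░░░░░░░▒▒▒▒▒▒▒▓▓▓▓▓▓▓████████                   
░░░░░░░▒▒▒▒▒▒▒▓▓▓▓▓▓▓████████                   
░░░░░░░▒▒▒▒▒▒▒▓▓▓▓▓▓▓████████                   
░░░░░░░▒▒▒▒▒▒▒▓▓▓▓▓▓▓████████                   
░░░░░░░▒▒▒▒▒▒▒▓▓▓▓▓▓▓████████                   
░░░░░░░▒▒▒▒▒▒▒▓▓▓▓▓▓▓████████                   
░░░░░░░▒▒▒▒▒▒▒▓▓▓▓▓▓▓████████                   
░░░░░░░▒▒▒▒▒▒▒▓▓▓▓▓▓▓████████                   
░░░░░░░▒▒▒▒▒▒▒▓▓▓▓▓▓▓████████                   
░░░░░░░▒▒▒▒▒▒▒▓▓▓▓▓▓▓████████                   
░░░░░░░▒▒▒▒▒▒▒▓▓▓▓▓▓▓████████                   
░░░░░░░▒▒▒▒▒▒▒▓▓▓▓▓▓▓████████                   
░░░░░░░▒▒▒▒▒▒▒▓▓▓▓▓▓▓████████                   
                                                
                                                
                                                
                                                
                                                
                                                


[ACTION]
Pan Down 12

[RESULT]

░░░░░░░▒▒▒▒▒▒▒▓▓▓▓▓▓▓████████                   
░░░░░░░▒▒▒▒▒▒▒▓▓▓▓▓▓▓████████                   
░░░░░░░▒▒▒▒▒▒▒▓▓▓▓▓▓▓████████                   
░░░░░░░▒▒▒▒▒▒▒▓▓▓▓▓▓▓████████                   
░░░░░░░▒▒▒▒▒▒▒▓▓▓▓▓▓▓████████                   
░░░░░░░▒▒▒▒▒▒▒▓▓▓▓▓▓▓████████                   
░░░░░░░▒▒▒▒▒▒▒▓▓▓▓▓▓▓████████                   
░░░░░░░▒▒▒▒▒▒▒▓▓▓▓▓▓▓████████                   
░░░░░░░▒▒▒▒▒▒▒▓▓▓▓▓▓▓████████                   
░░░░░░░▒▒▒▒▒▒▒▓▓▓▓▓▓▓████████                   
                                                
                                                
                                                
                                                
                                                
                                                
                                                
                                                
                                                
                                                
                                                
                                                
                                                
                                                
                                                
                                                
                                                
                                                


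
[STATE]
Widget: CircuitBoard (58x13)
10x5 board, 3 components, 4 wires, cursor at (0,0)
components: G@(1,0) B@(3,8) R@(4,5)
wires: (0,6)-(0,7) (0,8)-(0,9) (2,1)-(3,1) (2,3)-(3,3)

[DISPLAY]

   0 1 2 3 4 5 6 7 8 9                                    
0  [.]                      · ─ ·   · ─ ·                 
                                                          
1   G                                                     
                                                          
2       ·       ·                                         
        │       │                                         
3       ·       ·                   B                     
                                                          
4                       R                                 
Cursor: (0,0)                                             
                                                          
                                                          


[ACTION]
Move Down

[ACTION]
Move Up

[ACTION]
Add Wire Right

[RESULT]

   0 1 2 3 4 5 6 7 8 9                                    
0  [.]─ ·                   · ─ ·   · ─ ·                 
                                                          
1   G                                                     
                                                          
2       ·       ·                                         
        │       │                                         
3       ·       ·                   B                     
                                                          
4                       R                                 
Cursor: (0,0)                                             
                                                          
                                                          


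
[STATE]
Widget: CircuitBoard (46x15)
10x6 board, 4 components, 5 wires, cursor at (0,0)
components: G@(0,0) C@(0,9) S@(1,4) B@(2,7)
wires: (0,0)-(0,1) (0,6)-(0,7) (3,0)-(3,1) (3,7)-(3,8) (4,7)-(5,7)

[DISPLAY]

   0 1 2 3 4 5 6 7 8 9                        
0  [G]─ ·                   · ─ ·       C     
                                              
1                   S                         
                                              
2                               B             
                                              
3   · ─ ·                       · ─ ·         
                                              
4                               ·             
                                │             
5                               ·             
Cursor: (0,0)                                 
                                              
                                              


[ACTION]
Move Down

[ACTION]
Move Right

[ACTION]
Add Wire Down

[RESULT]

   0 1 2 3 4 5 6 7 8 9                        
0   G ─ ·                   · ─ ·       C     
                                              
1      [.]          S                         
        │                                     
2       ·                       B             
                                              
3   · ─ ·                       · ─ ·         
                                              
4                               ·             
                                │             
5                               ·             
Cursor: (1,1)                                 
                                              
                                              


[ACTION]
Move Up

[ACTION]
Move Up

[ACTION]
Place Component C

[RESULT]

   0 1 2 3 4 5 6 7 8 9                        
0   G ─[C]                  · ─ ·       C     
                                              
1       ·           S                         
        │                                     
2       ·                       B             
                                              
3   · ─ ·                       · ─ ·         
                                              
4                               ·             
                                │             
5                               ·             
Cursor: (0,1)                                 
                                              
                                              


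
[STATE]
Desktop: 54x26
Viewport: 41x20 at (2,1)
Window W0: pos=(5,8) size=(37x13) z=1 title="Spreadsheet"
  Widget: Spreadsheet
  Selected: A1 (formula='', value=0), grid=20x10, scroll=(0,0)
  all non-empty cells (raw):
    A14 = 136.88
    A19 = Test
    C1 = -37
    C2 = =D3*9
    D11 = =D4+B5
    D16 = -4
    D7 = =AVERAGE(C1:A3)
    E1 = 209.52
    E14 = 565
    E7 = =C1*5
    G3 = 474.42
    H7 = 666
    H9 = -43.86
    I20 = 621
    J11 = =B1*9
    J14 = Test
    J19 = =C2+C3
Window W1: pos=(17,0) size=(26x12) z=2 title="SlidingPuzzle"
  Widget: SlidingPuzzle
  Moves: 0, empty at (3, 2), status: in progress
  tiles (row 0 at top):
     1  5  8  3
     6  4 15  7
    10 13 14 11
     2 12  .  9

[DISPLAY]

               ┃ SlidingPuzzle          ┃
               ┠────────────────────────┨
               ┃┌────┬────┬────┬────┐   ┃
               ┃│  1 │  5 │  8 │  3 │   ┃
               ┃├────┼────┼────┼────┤   ┃
               ┃│  6 │  4 │ 15 │  7 │   ┃
               ┃├────┼────┼────┼────┤   ┃
   ┏━━━━━━━━━━━┃│ 10 │ 13 │ 14 │ 11 │   ┃
   ┃ Spreadshee┃├────┼────┼────┼────┤   ┃
   ┠───────────┃│  2 │ 12 │    │  9 │   ┃
   ┃A1:        ┗━━━━━━━━━━━━━━━━━━━━━━━━┛
   ┃       A       B       C       D   ┃ 
   ┃-----------------------------------┃ 
   ┃  1      [0]       0     -37       ┃ 
   ┃  2        0       0       0       ┃ 
   ┃  3        0       0       0       ┃ 
   ┃  4        0       0       0       ┃ 
   ┃  5        0       0       0       ┃ 
   ┃  6        0       0       0       ┃ 
   ┗━━━━━━━━━━━━━━━━━━━━━━━━━━━━━━━━━━━┛ 


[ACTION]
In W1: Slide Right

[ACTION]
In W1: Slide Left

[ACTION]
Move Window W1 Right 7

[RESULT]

                      ┃ SlidingPuzzle    
                      ┠──────────────────
                      ┃┌────┬────┬────┬──
                      ┃│  1 │  5 │  8 │  
                      ┃├────┼────┼────┼──
                      ┃│  6 │  4 │ 15 │  
                      ┃├────┼────┼────┼──
   ┏━━━━━━━━━━━━━━━━━━┃│ 10 │ 13 │ 14 │ 1
   ┃ Spreadsheet      ┃├────┼────┼────┼──
   ┠──────────────────┃│  2 │ 12 │    │  
   ┃A1:               ┗━━━━━━━━━━━━━━━━━━
   ┃       A       B       C       D   ┃ 
   ┃-----------------------------------┃ 
   ┃  1      [0]       0     -37       ┃ 
   ┃  2        0       0       0       ┃ 
   ┃  3        0       0       0       ┃ 
   ┃  4        0       0       0       ┃ 
   ┃  5        0       0       0       ┃ 
   ┃  6        0       0       0       ┃ 
   ┗━━━━━━━━━━━━━━━━━━━━━━━━━━━━━━━━━━━┛ 


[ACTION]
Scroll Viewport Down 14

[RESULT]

                      ┃│  6 │  4 │ 15 │  
                      ┃├────┼────┼────┼──
   ┏━━━━━━━━━━━━━━━━━━┃│ 10 │ 13 │ 14 │ 1
   ┃ Spreadsheet      ┃├────┼────┼────┼──
   ┠──────────────────┃│  2 │ 12 │    │  
   ┃A1:               ┗━━━━━━━━━━━━━━━━━━
   ┃       A       B       C       D   ┃ 
   ┃-----------------------------------┃ 
   ┃  1      [0]       0     -37       ┃ 
   ┃  2        0       0       0       ┃ 
   ┃  3        0       0       0       ┃ 
   ┃  4        0       0       0       ┃ 
   ┃  5        0       0       0       ┃ 
   ┃  6        0       0       0       ┃ 
   ┗━━━━━━━━━━━━━━━━━━━━━━━━━━━━━━━━━━━┛ 
                                         
                                         
                                         
                                         
                                         


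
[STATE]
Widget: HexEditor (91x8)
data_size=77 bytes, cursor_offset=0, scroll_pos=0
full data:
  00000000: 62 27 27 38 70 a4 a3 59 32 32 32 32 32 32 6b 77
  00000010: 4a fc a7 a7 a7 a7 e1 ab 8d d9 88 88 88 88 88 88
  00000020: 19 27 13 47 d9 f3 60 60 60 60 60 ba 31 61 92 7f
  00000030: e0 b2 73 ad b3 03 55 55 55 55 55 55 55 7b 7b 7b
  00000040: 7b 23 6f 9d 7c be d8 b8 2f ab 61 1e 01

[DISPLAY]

00000000  62 27 27 38 70 a4 a3 59  32 32 32 32 32 32 6b 77  |b''8p..Y222222kw|             
00000010  4a fc a7 a7 a7 a7 e1 ab  8d d9 88 88 88 88 88 88  |J...............|             
00000020  19 27 13 47 d9 f3 60 60  60 60 60 ba 31 61 92 7f  |.'.G..`````.1a..|             
00000030  e0 b2 73 ad b3 03 55 55  55 55 55 55 55 7b 7b 7b  |..s...UUUUUUU{{{|             
00000040  7b 23 6f 9d 7c be d8 b8  2f ab 61 1e 01           |{#o.|.../.a..   |             
                                                                                           
                                                                                           
                                                                                           


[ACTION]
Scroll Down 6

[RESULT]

00000040  7b 23 6f 9d 7c be d8 b8  2f ab 61 1e 01           |{#o.|.../.a..   |             
                                                                                           
                                                                                           
                                                                                           
                                                                                           
                                                                                           
                                                                                           
                                                                                           


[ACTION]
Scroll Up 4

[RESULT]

00000000  62 27 27 38 70 a4 a3 59  32 32 32 32 32 32 6b 77  |b''8p..Y222222kw|             
00000010  4a fc a7 a7 a7 a7 e1 ab  8d d9 88 88 88 88 88 88  |J...............|             
00000020  19 27 13 47 d9 f3 60 60  60 60 60 ba 31 61 92 7f  |.'.G..`````.1a..|             
00000030  e0 b2 73 ad b3 03 55 55  55 55 55 55 55 7b 7b 7b  |..s...UUUUUUU{{{|             
00000040  7b 23 6f 9d 7c be d8 b8  2f ab 61 1e 01           |{#o.|.../.a..   |             
                                                                                           
                                                                                           
                                                                                           


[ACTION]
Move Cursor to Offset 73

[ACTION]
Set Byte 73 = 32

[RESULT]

00000000  62 27 27 38 70 a4 a3 59  32 32 32 32 32 32 6b 77  |b''8p..Y222222kw|             
00000010  4a fc a7 a7 a7 a7 e1 ab  8d d9 88 88 88 88 88 88  |J...............|             
00000020  19 27 13 47 d9 f3 60 60  60 60 60 ba 31 61 92 7f  |.'.G..`````.1a..|             
00000030  e0 b2 73 ad b3 03 55 55  55 55 55 55 55 7b 7b 7b  |..s...UUUUUUU{{{|             
00000040  7b 23 6f 9d 7c be d8 b8  2f 32 61 1e 01           |{#o.|.../2a..   |             
                                                                                           
                                                                                           
                                                                                           


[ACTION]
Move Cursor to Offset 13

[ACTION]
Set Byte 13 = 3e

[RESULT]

00000000  62 27 27 38 70 a4 a3 59  32 32 32 32 32 3E 6b 77  |b''8p..Y22222>kw|             
00000010  4a fc a7 a7 a7 a7 e1 ab  8d d9 88 88 88 88 88 88  |J...............|             
00000020  19 27 13 47 d9 f3 60 60  60 60 60 ba 31 61 92 7f  |.'.G..`````.1a..|             
00000030  e0 b2 73 ad b3 03 55 55  55 55 55 55 55 7b 7b 7b  |..s...UUUUUUU{{{|             
00000040  7b 23 6f 9d 7c be d8 b8  2f 32 61 1e 01           |{#o.|.../2a..   |             
                                                                                           
                                                                                           
                                                                                           
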